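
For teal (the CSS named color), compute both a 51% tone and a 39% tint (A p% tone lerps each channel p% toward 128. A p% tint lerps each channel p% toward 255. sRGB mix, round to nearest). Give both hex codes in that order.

CSS teal is rgb(0, 128, 128).
51% tone:
  R: 0 + 0.51×(128−0) = 0 + 65.28 = 65.28 → 65
  G: 128 + 0.51×(128−128) = 128 + 0 = 128 → 128
  B: 128 + 0.51×(128−128) = 128 + 0 = 128 → 128
  → #418080
39% tint:
  R: 0 + 99.45 = 99.45 → 99
  G: 128 + 0.39×(255−128) = 128 + 49.53 = 177.53 → 178
  B: 128 + 49.53 = 177.53 → 178
  → #63B2B2

#418080, #63B2B2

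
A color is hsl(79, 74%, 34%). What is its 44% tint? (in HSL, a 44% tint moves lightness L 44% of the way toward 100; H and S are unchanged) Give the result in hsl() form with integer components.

L moves 44% from 34 toward 100: 34 + 29.04 = 63.04 → 63.
H and S are unchanged.

hsl(79, 74%, 63%)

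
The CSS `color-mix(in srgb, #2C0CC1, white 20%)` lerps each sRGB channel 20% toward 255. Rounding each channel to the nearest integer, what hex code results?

#563DCD

#2C0CC1 is rgb(44, 12, 193).
Lerp each channel 20% toward 255:
  R: 44 + 0.2×(255−44) = 44 + 42.2 = 86.2 → 86
  G: 12 + 48.6 = 60.6 → 61
  B: 193 + 0.2×(255−193) = 193 + 12.4 = 205.4 → 205
rgb(86, 61, 205) = #563DCD.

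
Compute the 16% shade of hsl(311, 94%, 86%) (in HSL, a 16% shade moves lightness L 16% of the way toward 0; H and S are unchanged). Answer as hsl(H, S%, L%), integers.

L moves 16% from 86 toward 0: 86 − 13.76 = 72.24 → 72.
H and S are unchanged.

hsl(311, 94%, 72%)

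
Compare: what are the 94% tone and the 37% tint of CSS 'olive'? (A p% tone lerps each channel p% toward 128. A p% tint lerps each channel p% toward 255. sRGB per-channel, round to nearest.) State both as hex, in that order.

#808078, #afaf5e

CSS olive is rgb(128, 128, 0).
94% tone:
  R: 128 + 0.94×(128−128) = 128 + 0 = 128 → 128
  G: 128 + 0.94×(128−128) = 128 + 0 = 128 → 128
  B: 0 + 120.32 = 120.32 → 120
  → #808078
37% tint:
  R: 128 + 0.37×(255−128) = 128 + 46.99 = 174.99 → 175
  G: 128 + 0.37×(255−128) = 128 + 46.99 = 174.99 → 175
  B: 0 + 0.37×(255−0) = 0 + 94.35 = 94.35 → 94
  → #afaf5e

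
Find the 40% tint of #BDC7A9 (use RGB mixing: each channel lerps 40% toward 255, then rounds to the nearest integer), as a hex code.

#BDC7A9 is rgb(189, 199, 169).
Lerp each channel 40% toward 255:
  R: 189 + 0.4×(255−189) = 189 + 26.4 = 215.4 → 215
  G: 199 + 22.4 = 221.4 → 221
  B: 169 + 34.4 = 203.4 → 203
rgb(215, 221, 203) = #D7DDCB.

#D7DDCB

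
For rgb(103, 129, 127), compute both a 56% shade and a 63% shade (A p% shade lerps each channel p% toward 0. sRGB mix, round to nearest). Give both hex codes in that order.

#2d3938, #26302f

56% shade:
  R: 103 + 0.56×(0−103) = 103 − 57.68 = 45.32 → 45
  G: 129 + 0.56×(0−129) = 129 − 72.24 = 56.76 → 57
  B: 127 − 71.12 = 55.88 → 56
  → #2d3938
63% shade:
  R: 103 + 0.63×(0−103) = 103 − 64.89 = 38.11 → 38
  G: 129 − 81.27 = 47.73 → 48
  B: 127 − 80.01 = 46.99 → 47
  → #26302f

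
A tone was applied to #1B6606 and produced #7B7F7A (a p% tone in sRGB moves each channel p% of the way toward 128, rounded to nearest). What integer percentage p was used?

95%

#1B6606 is rgb(27, 102, 6); #7B7F7A is rgb(123, 127, 122).
On the B channel (widest range): 122 ≈ 6 + (p/100)(128 − 6), so p ≈ 100×(122 − 6)/(128 − 6) = 11600/122 = 95.08.
p = 95 reproduces all three channels after rounding.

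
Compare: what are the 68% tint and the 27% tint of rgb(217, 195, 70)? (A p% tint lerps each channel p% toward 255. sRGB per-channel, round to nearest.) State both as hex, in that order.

#f3ecc4, #e3d378

68% tint:
  R: 217 + 25.84 = 242.84 → 243
  G: 195 + 0.68×(255−195) = 195 + 40.8 = 235.8 → 236
  B: 70 + 0.68×(255−70) = 70 + 125.8 = 195.8 → 196
  → #f3ecc4
27% tint:
  R: 217 + 0.27×(255−217) = 217 + 10.26 = 227.26 → 227
  G: 195 + 0.27×(255−195) = 195 + 16.2 = 211.2 → 211
  B: 70 + 0.27×(255−70) = 70 + 49.95 = 119.95 → 120
  → #e3d378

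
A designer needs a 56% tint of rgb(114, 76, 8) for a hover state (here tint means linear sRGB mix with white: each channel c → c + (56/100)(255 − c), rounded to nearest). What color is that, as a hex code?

#c1b092

Lerp each channel 56% toward 255:
  R: 114 + 78.96 = 192.96 → 193
  G: 76 + 0.56×(255−76) = 76 + 100.24 = 176.24 → 176
  B: 8 + 0.56×(255−8) = 8 + 138.32 = 146.32 → 146
rgb(193, 176, 146) = #c1b092.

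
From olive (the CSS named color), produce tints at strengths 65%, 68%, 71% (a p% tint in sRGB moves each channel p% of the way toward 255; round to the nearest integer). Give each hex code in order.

#d3d3a6, #d6d6ad, #dadab5

CSS olive is rgb(128, 128, 0).
65%: (128 + 82.55 = 210.55→211, 128 + 82.55 = 210.55→211, 0 + 165.75 = 165.75→166) → #d3d3a6
68%: (128 + 86.36 = 214.36→214, 128 + 86.36 = 214.36→214, 0 + 173.4 = 173.4→173) → #d6d6ad
71%: (128 + 90.17 = 218.17→218, 128 + 90.17 = 218.17→218, 0 + 181.05 = 181.05→181) → #dadab5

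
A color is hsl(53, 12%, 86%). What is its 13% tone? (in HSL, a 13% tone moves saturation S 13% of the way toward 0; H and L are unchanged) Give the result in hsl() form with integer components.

S moves 13% from 12 toward 0: 12 − 1.56 = 10.44 → 10.
H and L are unchanged.

hsl(53, 10%, 86%)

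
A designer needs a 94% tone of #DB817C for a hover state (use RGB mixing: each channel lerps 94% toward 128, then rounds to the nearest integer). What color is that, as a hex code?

#858080

#DB817C is rgb(219, 129, 124).
A 94% tone moves each channel 94% toward 128:
  R: 219 − 85.54 = 133.46 → 133
  G: 129 − 0.94 = 128.06 → 128
  B: 124 + 0.94×(128−124) = 124 + 3.76 = 127.76 → 128
rgb(133, 128, 128) = #858080.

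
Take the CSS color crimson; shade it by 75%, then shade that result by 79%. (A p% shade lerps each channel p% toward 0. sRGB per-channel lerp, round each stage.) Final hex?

CSS crimson is rgb(220, 20, 60).
Lerp each channel 75% toward 0:
  R: 220 + 0.75×(0−220) = 220 − 165 = 55 → 55
  G: 20 − 15 = 5 → 5
  B: 60 + 0.75×(0−60) = 60 − 45 = 15 → 15
After the shade: rgb(55, 5, 15) = #37050f.
Per channel, c → c + 0.79(0 − c):
  R: 55 − 43.45 = 11.55 → 12
  G: 5 + 0.79×(0−5) = 5 − 3.95 = 1.05 → 1
  B: 15 + 0.79×(0−15) = 15 − 11.85 = 3.15 → 3
rgb(12, 1, 3) = #0c0103.

#0c0103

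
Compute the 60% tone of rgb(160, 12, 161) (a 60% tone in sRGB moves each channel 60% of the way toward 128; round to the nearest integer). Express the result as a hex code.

#8d528d

Lerp each channel 60% toward 128:
  R: 160 + 0.6×(128−160) = 160 − 19.2 = 140.8 → 141
  G: 12 + 0.6×(128−12) = 12 + 69.6 = 81.6 → 82
  B: 161 − 19.8 = 141.2 → 141
rgb(141, 82, 141) = #8d528d.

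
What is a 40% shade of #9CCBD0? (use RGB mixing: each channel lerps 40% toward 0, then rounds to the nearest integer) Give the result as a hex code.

#9CCBD0 is rgb(156, 203, 208).
Lerp each channel 40% toward 0:
  R: 156 − 62.4 = 93.6 → 94
  G: 203 + 0.4×(0−203) = 203 − 81.2 = 121.8 → 122
  B: 208 + 0.4×(0−208) = 208 − 83.2 = 124.8 → 125
rgb(94, 122, 125) = #5E7A7D.

#5E7A7D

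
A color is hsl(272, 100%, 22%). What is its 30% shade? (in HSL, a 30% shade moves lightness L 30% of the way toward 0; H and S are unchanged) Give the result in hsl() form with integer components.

L moves 30% from 22 toward 0: 22 − 6.6 = 15.4 → 15.
H and S are unchanged.

hsl(272, 100%, 15%)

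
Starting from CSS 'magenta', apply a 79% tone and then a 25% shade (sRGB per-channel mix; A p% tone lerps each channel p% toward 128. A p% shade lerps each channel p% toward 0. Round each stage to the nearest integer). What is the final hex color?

#744C74

CSS magenta is rgb(255, 0, 255).
Per channel, c → c + 0.79(128 − c):
  R: 255 + 0.79×(128−255) = 255 − 100.33 = 154.67 → 155
  G: 0 + 0.79×(128−0) = 0 + 101.12 = 101.12 → 101
  B: 255 + 0.79×(128−255) = 255 − 100.33 = 154.67 → 155
After the tone: rgb(155, 101, 155) = #9B659B.
A 25% shade moves each channel 25% toward 0:
  R: 155 + 0.25×(0−155) = 155 − 38.75 = 116.25 → 116
  G: 101 + 0.25×(0−101) = 101 − 25.25 = 75.75 → 76
  B: 155 + 0.25×(0−155) = 155 − 38.75 = 116.25 → 116
rgb(116, 76, 116) = #744C74.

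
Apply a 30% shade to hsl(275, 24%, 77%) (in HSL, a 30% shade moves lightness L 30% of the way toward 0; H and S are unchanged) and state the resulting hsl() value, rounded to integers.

L moves 30% from 77 toward 0: 77 − 23.1 = 53.9 → 54.
H and S are unchanged.

hsl(275, 24%, 54%)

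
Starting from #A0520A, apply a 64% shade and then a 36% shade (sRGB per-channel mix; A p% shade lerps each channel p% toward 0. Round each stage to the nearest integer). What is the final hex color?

#251303

#A0520A is rgb(160, 82, 10).
Per channel, c → c + 0.64(0 − c):
  R: 160 + 0.64×(0−160) = 160 − 102.4 = 57.6 → 58
  G: 82 + 0.64×(0−82) = 82 − 52.48 = 29.52 → 30
  B: 10 + 0.64×(0−10) = 10 − 6.4 = 3.6 → 4
After the shade: rgb(58, 30, 4) = #3A1E04.
Per channel, c → c + 0.36(0 − c):
  R: 58 + 0.36×(0−58) = 58 − 20.88 = 37.12 → 37
  G: 30 − 10.8 = 19.2 → 19
  B: 4 − 1.44 = 2.56 → 3
rgb(37, 19, 3) = #251303.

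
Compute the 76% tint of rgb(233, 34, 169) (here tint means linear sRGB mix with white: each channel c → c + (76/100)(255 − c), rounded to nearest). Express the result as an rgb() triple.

rgb(250, 202, 234)

A 76% tint moves each channel 76% toward 255:
  R: 233 + 0.76×(255−233) = 233 + 16.72 = 249.72 → 250
  G: 34 + 167.96 = 201.96 → 202
  B: 169 + 0.76×(255−169) = 169 + 65.36 = 234.36 → 234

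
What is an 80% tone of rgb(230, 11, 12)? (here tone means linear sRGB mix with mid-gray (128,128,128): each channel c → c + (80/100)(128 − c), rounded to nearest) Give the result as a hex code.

Per channel, c → c + 0.8(128 − c):
  R: 230 − 81.6 = 148.4 → 148
  G: 11 + 93.6 = 104.6 → 105
  B: 12 + 0.8×(128−12) = 12 + 92.8 = 104.8 → 105
rgb(148, 105, 105) = #946969.

#946969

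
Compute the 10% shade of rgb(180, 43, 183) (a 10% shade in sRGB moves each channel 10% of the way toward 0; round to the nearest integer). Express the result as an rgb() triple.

A 10% shade moves each channel 10% toward 0:
  R: 180 − 18 = 162 → 162
  G: 43 + 0.1×(0−43) = 43 − 4.3 = 38.7 → 39
  B: 183 + 0.1×(0−183) = 183 − 18.3 = 164.7 → 165

rgb(162, 39, 165)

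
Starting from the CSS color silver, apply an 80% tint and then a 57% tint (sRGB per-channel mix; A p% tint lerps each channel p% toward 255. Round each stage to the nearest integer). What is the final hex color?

CSS silver is rgb(192, 192, 192).
An 80% tint moves each channel 80% toward 255:
  R: 192 + 50.4 = 242.4 → 242
  G: 192 + 50.4 = 242.4 → 242
  B: 192 + 50.4 = 242.4 → 242
After the tint: rgb(242, 242, 242) = #f2f2f2.
A 57% tint moves each channel 57% toward 255:
  R: 242 + 0.57×(255−242) = 242 + 7.41 = 249.41 → 249
  G: 242 + 0.57×(255−242) = 242 + 7.41 = 249.41 → 249
  B: 242 + 7.41 = 249.41 → 249
rgb(249, 249, 249) = #f9f9f9.

#f9f9f9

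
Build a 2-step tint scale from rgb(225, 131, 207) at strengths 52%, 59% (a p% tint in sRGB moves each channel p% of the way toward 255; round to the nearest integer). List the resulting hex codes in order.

52%: (225 + 15.6 = 240.6→241, 131 + 64.48 = 195.48→195, 207 + 24.96 = 231.96→232) → #F1C3E8
59%: (225 + 17.7 = 242.7→243, 131 + 73.16 = 204.16→204, 207 + 28.32 = 235.32→235) → #F3CCEB

#F1C3E8, #F3CCEB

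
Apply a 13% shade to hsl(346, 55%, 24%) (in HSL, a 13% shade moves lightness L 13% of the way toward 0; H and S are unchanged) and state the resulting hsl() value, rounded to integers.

hsl(346, 55%, 21%)

L moves 13% from 24 toward 0: 24 − 3.12 = 20.88 → 21.
H and S are unchanged.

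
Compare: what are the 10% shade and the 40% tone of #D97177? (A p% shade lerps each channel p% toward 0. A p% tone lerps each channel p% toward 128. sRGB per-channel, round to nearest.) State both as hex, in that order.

#C3666B, #B5777B

#D97177 is rgb(217, 113, 119).
10% shade:
  R: 217 − 21.7 = 195.3 → 195
  G: 113 + 0.1×(0−113) = 113 − 11.3 = 101.7 → 102
  B: 119 + 0.1×(0−119) = 119 − 11.9 = 107.1 → 107
  → #C3666B
40% tone:
  R: 217 − 35.6 = 181.4 → 181
  G: 113 + 6 = 119 → 119
  B: 119 + 0.4×(128−119) = 119 + 3.6 = 122.6 → 123
  → #B5777B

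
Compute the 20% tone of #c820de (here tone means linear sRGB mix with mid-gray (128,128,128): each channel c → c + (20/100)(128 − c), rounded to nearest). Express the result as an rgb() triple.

#c820de is rgb(200, 32, 222).
Lerp each channel 20% toward 128:
  R: 200 + 0.2×(128−200) = 200 − 14.4 = 185.6 → 186
  G: 32 + 19.2 = 51.2 → 51
  B: 222 + 0.2×(128−222) = 222 − 18.8 = 203.2 → 203

rgb(186, 51, 203)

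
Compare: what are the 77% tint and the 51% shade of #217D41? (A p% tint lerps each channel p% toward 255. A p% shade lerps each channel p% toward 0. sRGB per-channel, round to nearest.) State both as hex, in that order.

#217D41 is rgb(33, 125, 65).
77% tint:
  R: 33 + 170.94 = 203.94 → 204
  G: 125 + 100.1 = 225.1 → 225
  B: 65 + 146.3 = 211.3 → 211
  → #CCE1D3
51% shade:
  R: 33 + 0.51×(0−33) = 33 − 16.83 = 16.17 → 16
  G: 125 − 63.75 = 61.25 → 61
  B: 65 + 0.51×(0−65) = 65 − 33.15 = 31.85 → 32
  → #103D20

#CCE1D3, #103D20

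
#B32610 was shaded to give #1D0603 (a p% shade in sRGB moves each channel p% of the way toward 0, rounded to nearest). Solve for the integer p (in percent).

84%

#B32610 is rgb(179, 38, 16); #1D0603 is rgb(29, 6, 3).
On the R channel (widest range): 29 ≈ 179 + (p/100)(0 − 179), so p ≈ 100×(29 − 179)/(0 − 179) = -15000/-179 = 83.80.
p = 84 reproduces all three channels after rounding.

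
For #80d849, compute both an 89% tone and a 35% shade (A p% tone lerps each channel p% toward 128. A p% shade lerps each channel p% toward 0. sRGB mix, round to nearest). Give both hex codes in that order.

#80d849 is rgb(128, 216, 73).
89% tone:
  R: 128 + 0.89×(128−128) = 128 + 0 = 128 → 128
  G: 216 + 0.89×(128−216) = 216 − 78.32 = 137.68 → 138
  B: 73 + 48.95 = 121.95 → 122
  → #808a7a
35% shade:
  R: 128 + 0.35×(0−128) = 128 − 44.8 = 83.2 → 83
  G: 216 + 0.35×(0−216) = 216 − 75.6 = 140.4 → 140
  B: 73 + 0.35×(0−73) = 73 − 25.55 = 47.45 → 47
  → #538c2f

#808a7a, #538c2f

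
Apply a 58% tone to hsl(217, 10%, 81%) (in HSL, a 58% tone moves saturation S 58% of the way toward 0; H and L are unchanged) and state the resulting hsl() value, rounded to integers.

hsl(217, 4%, 81%)

S moves 58% from 10 toward 0: 10 − 5.8 = 4.2 → 4.
H and L are unchanged.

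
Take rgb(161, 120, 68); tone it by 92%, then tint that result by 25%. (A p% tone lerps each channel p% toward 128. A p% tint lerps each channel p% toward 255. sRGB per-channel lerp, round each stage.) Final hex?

Lerp each channel 92% toward 128:
  R: 161 − 30.36 = 130.64 → 131
  G: 120 + 0.92×(128−120) = 120 + 7.36 = 127.36 → 127
  B: 68 + 0.92×(128−68) = 68 + 55.2 = 123.2 → 123
After the tone: rgb(131, 127, 123) = #837F7B.
Per channel, c → c + 0.25(255 − c):
  R: 131 + 31 = 162 → 162
  G: 127 + 0.25×(255−127) = 127 + 32 = 159 → 159
  B: 123 + 33 = 156 → 156
rgb(162, 159, 156) = #A29F9C.

#A29F9C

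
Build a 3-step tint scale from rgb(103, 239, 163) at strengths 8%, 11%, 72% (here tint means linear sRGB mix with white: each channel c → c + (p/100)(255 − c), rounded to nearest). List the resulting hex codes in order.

#73F0AA, #78F1AD, #D4FBE5

8%: (103 + 12.16 = 115.16→115, 239 + 1.28 = 240.28→240, 163 + 7.36 = 170.36→170) → #73F0AA
11%: (103 + 16.72 = 119.72→120, 239 + 1.76 = 240.76→241, 163 + 10.12 = 173.12→173) → #78F1AD
72%: (103 + 109.44 = 212.44→212, 239 + 11.52 = 250.52→251, 163 + 66.24 = 229.24→229) → #D4FBE5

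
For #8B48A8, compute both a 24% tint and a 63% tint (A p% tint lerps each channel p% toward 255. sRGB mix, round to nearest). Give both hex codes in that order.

#8B48A8 is rgb(139, 72, 168).
24% tint:
  R: 139 + 27.84 = 166.84 → 167
  G: 72 + 43.92 = 115.92 → 116
  B: 168 + 20.88 = 188.88 → 189
  → #A774BD
63% tint:
  R: 139 + 0.63×(255−139) = 139 + 73.08 = 212.08 → 212
  G: 72 + 115.29 = 187.29 → 187
  B: 168 + 0.63×(255−168) = 168 + 54.81 = 222.81 → 223
  → #D4BBDF

#A774BD, #D4BBDF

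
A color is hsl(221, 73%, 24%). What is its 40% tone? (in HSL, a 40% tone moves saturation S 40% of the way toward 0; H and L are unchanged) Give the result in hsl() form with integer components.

S moves 40% from 73 toward 0: 73 − 29.2 = 43.8 → 44.
H and L are unchanged.

hsl(221, 44%, 24%)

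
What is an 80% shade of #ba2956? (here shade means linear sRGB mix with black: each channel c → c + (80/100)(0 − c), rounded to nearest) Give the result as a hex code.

#ba2956 is rgb(186, 41, 86).
An 80% shade moves each channel 80% toward 0:
  R: 186 + 0.8×(0−186) = 186 − 148.8 = 37.2 → 37
  G: 41 + 0.8×(0−41) = 41 − 32.8 = 8.2 → 8
  B: 86 + 0.8×(0−86) = 86 − 68.8 = 17.2 → 17
rgb(37, 8, 17) = #250811.

#250811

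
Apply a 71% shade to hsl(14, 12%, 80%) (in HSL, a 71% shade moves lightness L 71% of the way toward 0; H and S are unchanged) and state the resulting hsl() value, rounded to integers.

L moves 71% from 80 toward 0: 80 − 56.8 = 23.2 → 23.
H and S are unchanged.

hsl(14, 12%, 23%)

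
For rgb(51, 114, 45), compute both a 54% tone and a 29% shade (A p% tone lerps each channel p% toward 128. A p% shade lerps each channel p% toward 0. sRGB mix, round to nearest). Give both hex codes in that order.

#5D7A5A, #245120

54% tone:
  R: 51 + 0.54×(128−51) = 51 + 41.58 = 92.58 → 93
  G: 114 + 7.56 = 121.56 → 122
  B: 45 + 44.82 = 89.82 → 90
  → #5D7A5A
29% shade:
  R: 51 + 0.29×(0−51) = 51 − 14.79 = 36.21 → 36
  G: 114 + 0.29×(0−114) = 114 − 33.06 = 80.94 → 81
  B: 45 − 13.05 = 31.95 → 32
  → #245120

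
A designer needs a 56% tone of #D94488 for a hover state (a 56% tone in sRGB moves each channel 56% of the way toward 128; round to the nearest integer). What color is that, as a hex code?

#A76684

#D94488 is rgb(217, 68, 136).
A 56% tone moves each channel 56% toward 128:
  R: 217 + 0.56×(128−217) = 217 − 49.84 = 167.16 → 167
  G: 68 + 0.56×(128−68) = 68 + 33.6 = 101.6 → 102
  B: 136 − 4.48 = 131.52 → 132
rgb(167, 102, 132) = #A76684.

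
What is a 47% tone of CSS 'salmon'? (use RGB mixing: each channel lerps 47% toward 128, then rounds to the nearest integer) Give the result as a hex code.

CSS salmon is rgb(250, 128, 114).
Per channel, c → c + 0.47(128 − c):
  R: 250 + 0.47×(128−250) = 250 − 57.34 = 192.66 → 193
  G: 128 + 0.47×(128−128) = 128 + 0 = 128 → 128
  B: 114 + 0.47×(128−114) = 114 + 6.58 = 120.58 → 121
rgb(193, 128, 121) = #C18079.

#C18079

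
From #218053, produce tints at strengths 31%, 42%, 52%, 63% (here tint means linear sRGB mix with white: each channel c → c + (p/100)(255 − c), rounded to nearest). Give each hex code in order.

#218053 is rgb(33, 128, 83).
31%: (33 + 68.82 = 101.82→102, 128 + 39.37 = 167.37→167, 83 + 53.32 = 136.32→136) → #66a788
42%: (33 + 93.24 = 126.24→126, 128 + 53.34 = 181.34→181, 83 + 72.24 = 155.24→155) → #7eb59b
52%: (33 + 115.44 = 148.44→148, 128 + 66.04 = 194.04→194, 83 + 89.44 = 172.44→172) → #94c2ac
63%: (33 + 139.86 = 172.86→173, 128 + 80.01 = 208.01→208, 83 + 108.36 = 191.36→191) → #add0bf

#66a788, #7eb59b, #94c2ac, #add0bf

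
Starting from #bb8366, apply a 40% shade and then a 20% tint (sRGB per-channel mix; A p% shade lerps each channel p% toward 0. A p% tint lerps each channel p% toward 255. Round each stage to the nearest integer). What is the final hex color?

#8d7264

#bb8366 is rgb(187, 131, 102).
A 40% shade moves each channel 40% toward 0:
  R: 187 + 0.4×(0−187) = 187 − 74.8 = 112.2 → 112
  G: 131 + 0.4×(0−131) = 131 − 52.4 = 78.6 → 79
  B: 102 + 0.4×(0−102) = 102 − 40.8 = 61.2 → 61
After the shade: rgb(112, 79, 61) = #704f3d.
A 20% tint moves each channel 20% toward 255:
  R: 112 + 0.2×(255−112) = 112 + 28.6 = 140.6 → 141
  G: 79 + 35.2 = 114.2 → 114
  B: 61 + 0.2×(255−61) = 61 + 38.8 = 99.8 → 100
rgb(141, 114, 100) = #8d7264.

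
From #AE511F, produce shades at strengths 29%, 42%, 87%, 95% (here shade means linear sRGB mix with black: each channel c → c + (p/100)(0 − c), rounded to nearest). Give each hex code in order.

#7C3A16, #652F12, #170B04, #090402

#AE511F is rgb(174, 81, 31).
29%: (174 − 50.46 = 123.54→124, 81 − 23.49 = 57.51→58, 31 − 8.99 = 22.01→22) → #7C3A16
42%: (174 − 73.08 = 100.92→101, 81 − 34.02 = 46.98→47, 31 − 13.02 = 17.98→18) → #652F12
87%: (174 − 151.38 = 22.62→23, 81 − 70.47 = 10.53→11, 31 − 26.97 = 4.03→4) → #170B04
95%: (174 − 165.3 = 8.7→9, 81 − 76.95 = 4.05→4, 31 − 29.45 = 1.55→2) → #090402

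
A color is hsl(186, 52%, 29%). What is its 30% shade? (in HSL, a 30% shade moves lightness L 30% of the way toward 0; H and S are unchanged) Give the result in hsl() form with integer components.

L moves 30% from 29 toward 0: 29 − 8.7 = 20.3 → 20.
H and S are unchanged.

hsl(186, 52%, 20%)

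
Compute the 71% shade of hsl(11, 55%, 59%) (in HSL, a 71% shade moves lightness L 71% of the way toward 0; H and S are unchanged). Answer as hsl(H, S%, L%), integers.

L moves 71% from 59 toward 0: 59 − 41.89 = 17.11 → 17.
H and S are unchanged.

hsl(11, 55%, 17%)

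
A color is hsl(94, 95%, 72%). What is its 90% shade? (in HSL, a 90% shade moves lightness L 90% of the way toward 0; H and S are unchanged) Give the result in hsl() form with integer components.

L moves 90% from 72 toward 0: 72 − 64.8 = 7.2 → 7.
H and S are unchanged.

hsl(94, 95%, 7%)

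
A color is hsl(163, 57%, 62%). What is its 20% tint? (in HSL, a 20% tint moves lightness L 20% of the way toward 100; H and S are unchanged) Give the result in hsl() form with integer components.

L moves 20% from 62 toward 100: 62 + 7.6 = 69.6 → 70.
H and S are unchanged.

hsl(163, 57%, 70%)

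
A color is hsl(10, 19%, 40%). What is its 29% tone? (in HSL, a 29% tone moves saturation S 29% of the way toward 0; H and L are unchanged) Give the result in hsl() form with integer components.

hsl(10, 13%, 40%)

S moves 29% from 19 toward 0: 19 − 5.51 = 13.49 → 13.
H and L are unchanged.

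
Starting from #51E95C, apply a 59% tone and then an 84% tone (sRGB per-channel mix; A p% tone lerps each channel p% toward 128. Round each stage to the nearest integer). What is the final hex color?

#7D877E

#51E95C is rgb(81, 233, 92).
A 59% tone moves each channel 59% toward 128:
  R: 81 + 0.59×(128−81) = 81 + 27.73 = 108.73 → 109
  G: 233 + 0.59×(128−233) = 233 − 61.95 = 171.05 → 171
  B: 92 + 21.24 = 113.24 → 113
After the tone: rgb(109, 171, 113) = #6DAB71.
Lerp each channel 84% toward 128:
  R: 109 + 15.96 = 124.96 → 125
  G: 171 + 0.84×(128−171) = 171 − 36.12 = 134.88 → 135
  B: 113 + 0.84×(128−113) = 113 + 12.6 = 125.6 → 126
rgb(125, 135, 126) = #7D877E.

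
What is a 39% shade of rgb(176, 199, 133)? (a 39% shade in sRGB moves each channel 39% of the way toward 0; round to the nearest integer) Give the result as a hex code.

Lerp each channel 39% toward 0:
  R: 176 + 0.39×(0−176) = 176 − 68.64 = 107.36 → 107
  G: 199 − 77.61 = 121.39 → 121
  B: 133 + 0.39×(0−133) = 133 − 51.87 = 81.13 → 81
rgb(107, 121, 81) = #6b7951.

#6b7951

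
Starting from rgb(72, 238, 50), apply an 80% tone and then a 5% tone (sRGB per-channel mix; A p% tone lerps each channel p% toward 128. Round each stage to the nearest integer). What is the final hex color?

#769571

Per channel, c → c + 0.8(128 − c):
  R: 72 + 0.8×(128−72) = 72 + 44.8 = 116.8 → 117
  G: 238 − 88 = 150 → 150
  B: 50 + 62.4 = 112.4 → 112
After the tone: rgb(117, 150, 112) = #759670.
A 5% tone moves each channel 5% toward 128:
  R: 117 + 0.55 = 117.55 → 118
  G: 150 − 1.1 = 148.9 → 149
  B: 112 + 0.8 = 112.8 → 113
rgb(118, 149, 113) = #769571.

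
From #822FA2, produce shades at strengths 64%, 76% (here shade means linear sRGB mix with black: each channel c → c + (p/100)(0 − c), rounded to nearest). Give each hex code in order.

#822FA2 is rgb(130, 47, 162).
64%: (130 − 83.2 = 46.8→47, 47 − 30.08 = 16.92→17, 162 − 103.68 = 58.32→58) → #2F113A
76%: (130 − 98.8 = 31.2→31, 47 − 35.72 = 11.28→11, 162 − 123.12 = 38.88→39) → #1F0B27

#2F113A, #1F0B27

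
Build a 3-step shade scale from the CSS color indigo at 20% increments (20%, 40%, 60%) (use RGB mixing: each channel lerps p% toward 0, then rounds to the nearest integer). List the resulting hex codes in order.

CSS indigo is rgb(75, 0, 130).
20%: (75 − 15 = 60→60, 0→0, 130 − 26 = 104→104) → #3c0068
40%: (75 − 30 = 45→45, 0→0, 130 − 52 = 78→78) → #2d004e
60%: (75 − 45 = 30→30, 0→0, 130 − 78 = 52→52) → #1e0034

#3c0068, #2d004e, #1e0034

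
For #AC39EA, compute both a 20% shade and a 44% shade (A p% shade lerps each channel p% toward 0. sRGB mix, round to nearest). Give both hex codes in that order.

#8A2EBB, #602083

#AC39EA is rgb(172, 57, 234).
20% shade:
  R: 172 − 34.4 = 137.6 → 138
  G: 57 + 0.2×(0−57) = 57 − 11.4 = 45.6 → 46
  B: 234 − 46.8 = 187.2 → 187
  → #8A2EBB
44% shade:
  R: 172 − 75.68 = 96.32 → 96
  G: 57 + 0.44×(0−57) = 57 − 25.08 = 31.92 → 32
  B: 234 + 0.44×(0−234) = 234 − 102.96 = 131.04 → 131
  → #602083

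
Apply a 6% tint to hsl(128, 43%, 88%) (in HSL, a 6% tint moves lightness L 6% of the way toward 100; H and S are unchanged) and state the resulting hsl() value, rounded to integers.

hsl(128, 43%, 89%)

L moves 6% from 88 toward 100: 88 + 0.72 = 88.72 → 89.
H and S are unchanged.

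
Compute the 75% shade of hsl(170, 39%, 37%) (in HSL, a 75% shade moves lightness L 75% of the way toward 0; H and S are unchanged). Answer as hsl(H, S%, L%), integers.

hsl(170, 39%, 9%)

L moves 75% from 37 toward 0: 37 − 27.75 = 9.25 → 9.
H and S are unchanged.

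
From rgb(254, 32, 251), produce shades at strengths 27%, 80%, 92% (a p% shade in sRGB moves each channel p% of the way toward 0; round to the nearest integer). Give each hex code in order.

#B917B7, #330632, #140314

27%: (254 − 68.58 = 185.42→185, 32 − 8.64 = 23.36→23, 251 − 67.77 = 183.23→183) → #B917B7
80%: (254 − 203.2 = 50.8→51, 32 − 25.6 = 6.4→6, 251 − 200.8 = 50.2→50) → #330632
92%: (254 − 233.68 = 20.32→20, 32 − 29.44 = 2.56→3, 251 − 230.92 = 20.08→20) → #140314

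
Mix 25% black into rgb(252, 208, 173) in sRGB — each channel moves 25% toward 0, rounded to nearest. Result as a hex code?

#bd9c82

Lerp each channel 25% toward 0:
  R: 252 + 0.25×(0−252) = 252 − 63 = 189 → 189
  G: 208 − 52 = 156 → 156
  B: 173 − 43.25 = 129.75 → 130
rgb(189, 156, 130) = #bd9c82.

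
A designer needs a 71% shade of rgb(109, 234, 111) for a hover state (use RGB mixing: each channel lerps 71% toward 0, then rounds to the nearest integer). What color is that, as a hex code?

#204420

Lerp each channel 71% toward 0:
  R: 109 − 77.39 = 31.61 → 32
  G: 234 + 0.71×(0−234) = 234 − 166.14 = 67.86 → 68
  B: 111 + 0.71×(0−111) = 111 − 78.81 = 32.19 → 32
rgb(32, 68, 32) = #204420.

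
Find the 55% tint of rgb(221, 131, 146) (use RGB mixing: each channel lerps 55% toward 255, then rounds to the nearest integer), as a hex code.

#F0C7CE

Lerp each channel 55% toward 255:
  R: 221 + 0.55×(255−221) = 221 + 18.7 = 239.7 → 240
  G: 131 + 0.55×(255−131) = 131 + 68.2 = 199.2 → 199
  B: 146 + 0.55×(255−146) = 146 + 59.95 = 205.95 → 206
rgb(240, 199, 206) = #F0C7CE.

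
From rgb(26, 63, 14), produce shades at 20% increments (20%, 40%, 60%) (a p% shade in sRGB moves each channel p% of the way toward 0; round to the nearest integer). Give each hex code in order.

20%: (26 − 5.2 = 20.8→21, 63 − 12.6 = 50.4→50, 14 − 2.8 = 11.2→11) → #15320b
40%: (26 − 10.4 = 15.6→16, 63 − 25.2 = 37.8→38, 14 − 5.6 = 8.4→8) → #102608
60%: (26 − 15.6 = 10.4→10, 63 − 37.8 = 25.2→25, 14 − 8.4 = 5.6→6) → #0a1906

#15320b, #102608, #0a1906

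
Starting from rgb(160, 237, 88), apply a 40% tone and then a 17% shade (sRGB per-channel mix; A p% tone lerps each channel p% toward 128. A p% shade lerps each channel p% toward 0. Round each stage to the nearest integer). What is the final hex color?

Per channel, c → c + 0.4(128 − c):
  R: 160 + 0.4×(128−160) = 160 − 12.8 = 147.2 → 147
  G: 237 − 43.6 = 193.4 → 193
  B: 88 + 0.4×(128−88) = 88 + 16 = 104 → 104
After the tone: rgb(147, 193, 104) = #93c168.
A 17% shade moves each channel 17% toward 0:
  R: 147 + 0.17×(0−147) = 147 − 24.99 = 122.01 → 122
  G: 193 − 32.81 = 160.19 → 160
  B: 104 + 0.17×(0−104) = 104 − 17.68 = 86.32 → 86
rgb(122, 160, 86) = #7aa056.

#7aa056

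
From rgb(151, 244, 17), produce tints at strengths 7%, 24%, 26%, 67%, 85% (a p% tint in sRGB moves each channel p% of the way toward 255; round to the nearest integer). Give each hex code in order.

#9ef522, #b0f74a, #b2f74f, #ddfbb0, #effddb

7%: (151 + 7.28 = 158.28→158, 244 + 0.77 = 244.77→245, 17 + 16.66 = 33.66→34) → #9ef522
24%: (151 + 24.96 = 175.96→176, 244 + 2.64 = 246.64→247, 17 + 57.12 = 74.12→74) → #b0f74a
26%: (151 + 27.04 = 178.04→178, 244 + 2.86 = 246.86→247, 17 + 61.88 = 78.88→79) → #b2f74f
67%: (151 + 69.68 = 220.68→221, 244 + 7.37 = 251.37→251, 17 + 159.46 = 176.46→176) → #ddfbb0
85%: (151 + 88.4 = 239.4→239, 244 + 9.35 = 253.35→253, 17 + 202.3 = 219.3→219) → #effddb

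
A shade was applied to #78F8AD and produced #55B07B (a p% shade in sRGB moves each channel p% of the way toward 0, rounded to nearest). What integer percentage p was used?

#78F8AD is rgb(120, 248, 173); #55B07B is rgb(85, 176, 123).
On the G channel (widest range): 176 ≈ 248 + (p/100)(0 − 248), so p ≈ 100×(176 − 248)/(0 − 248) = -7200/-248 = 29.03.
p = 29 reproduces all three channels after rounding.

29%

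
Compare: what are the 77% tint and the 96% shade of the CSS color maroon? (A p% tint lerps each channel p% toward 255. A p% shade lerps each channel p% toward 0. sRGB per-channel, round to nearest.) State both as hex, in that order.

CSS maroon is rgb(128, 0, 0).
77% tint:
  R: 128 + 0.77×(255−128) = 128 + 97.79 = 225.79 → 226
  G: 0 + 0.77×(255−0) = 0 + 196.35 = 196.35 → 196
  B: 0 + 0.77×(255−0) = 0 + 196.35 = 196.35 → 196
  → #E2C4C4
96% shade:
  R: 128 + 0.96×(0−128) = 128 − 122.88 = 5.12 → 5
  G: 0 + 0 = 0 → 0
  B: 0 + 0.96×(0−0) = 0 + 0 = 0 → 0
  → #050000

#E2C4C4, #050000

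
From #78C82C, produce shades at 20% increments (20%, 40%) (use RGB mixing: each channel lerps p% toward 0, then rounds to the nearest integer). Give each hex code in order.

#60A023, #48781A

#78C82C is rgb(120, 200, 44).
20%: (120 − 24 = 96→96, 200 − 40 = 160→160, 44 − 8.8 = 35.2→35) → #60A023
40%: (120 − 48 = 72→72, 200 − 80 = 120→120, 44 − 17.6 = 26.4→26) → #48781A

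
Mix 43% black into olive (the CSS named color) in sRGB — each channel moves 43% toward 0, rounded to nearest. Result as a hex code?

CSS olive is rgb(128, 128, 0).
A 43% shade moves each channel 43% toward 0:
  R: 128 − 55.04 = 72.96 → 73
  G: 128 − 55.04 = 72.96 → 73
  B: 0 + 0 = 0 → 0
rgb(73, 73, 0) = #494900.

#494900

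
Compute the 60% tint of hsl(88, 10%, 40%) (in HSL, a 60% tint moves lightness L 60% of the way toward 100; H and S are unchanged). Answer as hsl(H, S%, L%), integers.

L moves 60% from 40 toward 100: 40 + 36 = 76 → 76.
H and S are unchanged.

hsl(88, 10%, 76%)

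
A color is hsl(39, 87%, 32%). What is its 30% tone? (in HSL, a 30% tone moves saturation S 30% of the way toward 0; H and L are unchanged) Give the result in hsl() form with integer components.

S moves 30% from 87 toward 0: 87 − 26.1 = 60.9 → 61.
H and L are unchanged.

hsl(39, 61%, 32%)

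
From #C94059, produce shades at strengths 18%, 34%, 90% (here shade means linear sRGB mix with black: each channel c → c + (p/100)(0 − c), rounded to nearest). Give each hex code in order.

#C94059 is rgb(201, 64, 89).
18%: (201 − 36.18 = 164.82→165, 64 − 11.52 = 52.48→52, 89 − 16.02 = 72.98→73) → #A53449
34%: (201 − 68.34 = 132.66→133, 64 − 21.76 = 42.24→42, 89 − 30.26 = 58.74→59) → #852A3B
90%: (201 − 180.9 = 20.1→20, 64 − 57.6 = 6.4→6, 89 − 80.1 = 8.9→9) → #140609

#A53449, #852A3B, #140609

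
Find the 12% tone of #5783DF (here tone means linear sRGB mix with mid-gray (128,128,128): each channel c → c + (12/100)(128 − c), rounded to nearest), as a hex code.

#5C83D4

#5783DF is rgb(87, 131, 223).
Per channel, c → c + 0.12(128 − c):
  R: 87 + 0.12×(128−87) = 87 + 4.92 = 91.92 → 92
  G: 131 + 0.12×(128−131) = 131 − 0.36 = 130.64 → 131
  B: 223 + 0.12×(128−223) = 223 − 11.4 = 211.6 → 212
rgb(92, 131, 212) = #5C83D4.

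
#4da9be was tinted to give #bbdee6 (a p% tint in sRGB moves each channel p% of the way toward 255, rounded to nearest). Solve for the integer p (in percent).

#4da9be is rgb(77, 169, 190); #bbdee6 is rgb(187, 222, 230).
On the R channel (widest range): 187 ≈ 77 + (p/100)(255 − 77), so p ≈ 100×(187 − 77)/(255 − 77) = 11000/178 = 61.80.
p = 62 reproduces all three channels after rounding.

62%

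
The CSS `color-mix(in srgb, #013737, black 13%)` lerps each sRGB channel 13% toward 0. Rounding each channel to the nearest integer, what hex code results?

#013030

#013737 is rgb(1, 55, 55).
Per channel, c → c + 0.13(0 − c):
  R: 1 − 0.13 = 0.87 → 1
  G: 55 + 0.13×(0−55) = 55 − 7.15 = 47.85 → 48
  B: 55 − 7.15 = 47.85 → 48
rgb(1, 48, 48) = #013030.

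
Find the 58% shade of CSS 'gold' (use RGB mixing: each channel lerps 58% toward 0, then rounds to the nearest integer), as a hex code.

#6B5A00

CSS gold is rgb(255, 215, 0).
Per channel, c → c + 0.58(0 − c):
  R: 255 − 147.9 = 107.1 → 107
  G: 215 + 0.58×(0−215) = 215 − 124.7 = 90.3 → 90
  B: 0 + 0 = 0 → 0
rgb(107, 90, 0) = #6B5A00.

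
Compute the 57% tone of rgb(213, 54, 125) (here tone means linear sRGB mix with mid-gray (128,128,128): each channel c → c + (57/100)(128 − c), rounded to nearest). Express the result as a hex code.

Per channel, c → c + 0.57(128 − c):
  R: 213 − 48.45 = 164.55 → 165
  G: 54 + 42.18 = 96.18 → 96
  B: 125 + 0.57×(128−125) = 125 + 1.71 = 126.71 → 127
rgb(165, 96, 127) = #a5607f.

#a5607f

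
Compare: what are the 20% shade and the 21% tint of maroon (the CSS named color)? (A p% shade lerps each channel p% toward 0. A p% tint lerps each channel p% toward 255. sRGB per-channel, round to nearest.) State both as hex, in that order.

CSS maroon is rgb(128, 0, 0).
20% shade:
  R: 128 + 0.2×(0−128) = 128 − 25.6 = 102.4 → 102
  G: 0 + 0.2×(0−0) = 0 + 0 = 0 → 0
  B: 0 + 0.2×(0−0) = 0 + 0 = 0 → 0
  → #660000
21% tint:
  R: 128 + 26.67 = 154.67 → 155
  G: 0 + 0.21×(255−0) = 0 + 53.55 = 53.55 → 54
  B: 0 + 53.55 = 53.55 → 54
  → #9b3636

#660000, #9b3636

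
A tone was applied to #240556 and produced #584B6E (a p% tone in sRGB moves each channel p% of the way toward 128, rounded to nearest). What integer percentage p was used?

#240556 is rgb(36, 5, 86); #584B6E is rgb(88, 75, 110).
On the G channel (widest range): 75 ≈ 5 + (p/100)(128 − 5), so p ≈ 100×(75 − 5)/(128 − 5) = 7000/123 = 56.91.
p = 57 reproduces all three channels after rounding.

57%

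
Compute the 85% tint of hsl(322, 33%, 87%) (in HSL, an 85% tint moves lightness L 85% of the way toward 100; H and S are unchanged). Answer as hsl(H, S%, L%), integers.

hsl(322, 33%, 98%)

L moves 85% from 87 toward 100: 87 + 11.05 = 98.05 → 98.
H and S are unchanged.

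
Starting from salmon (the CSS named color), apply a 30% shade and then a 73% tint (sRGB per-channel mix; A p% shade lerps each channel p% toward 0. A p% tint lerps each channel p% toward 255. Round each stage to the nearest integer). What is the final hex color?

CSS salmon is rgb(250, 128, 114).
Lerp each channel 30% toward 0:
  R: 250 + 0.3×(0−250) = 250 − 75 = 175 → 175
  G: 128 − 38.4 = 89.6 → 90
  B: 114 + 0.3×(0−114) = 114 − 34.2 = 79.8 → 80
After the shade: rgb(175, 90, 80) = #AF5A50.
Per channel, c → c + 0.73(255 − c):
  R: 175 + 0.73×(255−175) = 175 + 58.4 = 233.4 → 233
  G: 90 + 120.45 = 210.45 → 210
  B: 80 + 0.73×(255−80) = 80 + 127.75 = 207.75 → 208
rgb(233, 210, 208) = #E9D2D0.

#E9D2D0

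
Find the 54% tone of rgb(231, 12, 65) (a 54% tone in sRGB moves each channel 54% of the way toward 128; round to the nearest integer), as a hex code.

#AF4B63

Per channel, c → c + 0.54(128 − c):
  R: 231 + 0.54×(128−231) = 231 − 55.62 = 175.38 → 175
  G: 12 + 62.64 = 74.64 → 75
  B: 65 + 0.54×(128−65) = 65 + 34.02 = 99.02 → 99
rgb(175, 75, 99) = #AF4B63.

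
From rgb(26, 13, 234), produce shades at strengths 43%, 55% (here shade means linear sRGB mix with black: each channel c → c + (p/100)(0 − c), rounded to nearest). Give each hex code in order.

#0f0785, #0c0669

43%: (26 − 11.18 = 14.82→15, 13 − 5.59 = 7.41→7, 234 − 100.62 = 133.38→133) → #0f0785
55%: (26 − 14.3 = 11.7→12, 13 − 7.15 = 5.85→6, 234 − 128.7 = 105.3→105) → #0c0669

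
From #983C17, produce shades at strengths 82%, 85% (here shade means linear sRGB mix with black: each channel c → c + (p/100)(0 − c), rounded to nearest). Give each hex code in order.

#1B0B04, #170903

#983C17 is rgb(152, 60, 23).
82%: (152 − 124.64 = 27.36→27, 60 − 49.2 = 10.8→11, 23 − 18.86 = 4.14→4) → #1B0B04
85%: (152 − 129.2 = 22.8→23, 60 − 51 = 9→9, 23 − 19.55 = 3.45→3) → #170903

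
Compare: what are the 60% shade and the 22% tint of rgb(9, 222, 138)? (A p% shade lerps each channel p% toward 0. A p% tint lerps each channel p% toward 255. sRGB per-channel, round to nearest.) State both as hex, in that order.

60% shade:
  R: 9 − 5.4 = 3.6 → 4
  G: 222 − 133.2 = 88.8 → 89
  B: 138 + 0.6×(0−138) = 138 − 82.8 = 55.2 → 55
  → #045937
22% tint:
  R: 9 + 54.12 = 63.12 → 63
  G: 222 + 0.22×(255−222) = 222 + 7.26 = 229.26 → 229
  B: 138 + 0.22×(255−138) = 138 + 25.74 = 163.74 → 164
  → #3fe5a4

#045937, #3fe5a4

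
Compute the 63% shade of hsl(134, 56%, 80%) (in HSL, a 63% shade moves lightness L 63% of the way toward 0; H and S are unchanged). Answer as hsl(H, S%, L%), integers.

hsl(134, 56%, 30%)

L moves 63% from 80 toward 0: 80 − 50.4 = 29.6 → 30.
H and S are unchanged.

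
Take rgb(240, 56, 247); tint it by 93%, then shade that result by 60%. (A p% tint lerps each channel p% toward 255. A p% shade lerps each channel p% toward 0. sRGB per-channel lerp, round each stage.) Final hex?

Per channel, c → c + 0.93(255 − c):
  R: 240 + 13.95 = 253.95 → 254
  G: 56 + 0.93×(255−56) = 56 + 185.07 = 241.07 → 241
  B: 247 + 7.44 = 254.44 → 254
After the tint: rgb(254, 241, 254) = #FEF1FE.
Per channel, c → c + 0.6(0 − c):
  R: 254 − 152.4 = 101.6 → 102
  G: 241 + 0.6×(0−241) = 241 − 144.6 = 96.4 → 96
  B: 254 − 152.4 = 101.6 → 102
rgb(102, 96, 102) = #666066.

#666066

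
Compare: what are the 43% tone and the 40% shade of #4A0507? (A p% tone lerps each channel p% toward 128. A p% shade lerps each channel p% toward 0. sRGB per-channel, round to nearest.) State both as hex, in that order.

#613A3B, #2C0304

#4A0507 is rgb(74, 5, 7).
43% tone:
  R: 74 + 0.43×(128−74) = 74 + 23.22 = 97.22 → 97
  G: 5 + 0.43×(128−5) = 5 + 52.89 = 57.89 → 58
  B: 7 + 52.03 = 59.03 → 59
  → #613A3B
40% shade:
  R: 74 − 29.6 = 44.4 → 44
  G: 5 + 0.4×(0−5) = 5 − 2 = 3 → 3
  B: 7 + 0.4×(0−7) = 7 − 2.8 = 4.2 → 4
  → #2C0304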